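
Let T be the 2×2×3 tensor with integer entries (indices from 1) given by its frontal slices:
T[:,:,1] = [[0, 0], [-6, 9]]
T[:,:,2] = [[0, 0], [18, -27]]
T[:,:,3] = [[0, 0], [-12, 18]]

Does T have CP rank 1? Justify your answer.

Yes

If T = a ⊗ b ⊗ c then every fibre of T is a multiple of the corresponding factor, so read the factors off the fibres through the nonzero entry T[2,1,1] = -6.
The mode-1 fibre T[:,1,1] = [0, -6] gives a = [0, 1] (primitive direction); the mode-2 fibre T[2,:,1] = [-6, 9] gives b = [2, -3]; then c[k] = T[2,1,k] / (a[2]·b[1]) = [-6, 18, -12] / 2 = [-3, 9, -6].
Expanding [0, 1] ⊗ [2, -3] ⊗ [-3, 9, -6] reproduces all 12 entries of T, so T = [0, 1] ⊗ [2, -3] ⊗ [-3, 9, -6] and rank(T) ≤ 1.
Equivalently every frontal slice T[:,:,k] is c[k] times the rank-1 matrix [0, 1] ⊗ [2, -3]. So T has rank 1 (it is nonzero).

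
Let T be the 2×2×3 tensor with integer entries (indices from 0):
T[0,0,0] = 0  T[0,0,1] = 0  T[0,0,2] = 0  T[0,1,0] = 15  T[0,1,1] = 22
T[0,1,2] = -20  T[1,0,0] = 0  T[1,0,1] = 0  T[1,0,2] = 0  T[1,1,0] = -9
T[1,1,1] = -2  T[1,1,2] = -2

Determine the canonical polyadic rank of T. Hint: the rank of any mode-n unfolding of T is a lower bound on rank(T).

Lower bound: the mode-1 unfolding of T (rows indexed by i, columns by (j,k) = (0,0), (0,1), (0,2), (1,0), (1,1), (1,2)) is [[0, 0, 0, 15, 22, -20], [0, 0, 0, -9, -2, -2]].
There the 2×2 minor on rows i ∈ {0, 1}, columns (j,k) ∈ {(1,0), (1,1)} is det [[15, 22], [-9, -2]] = 168 ≠ 0, so this unfolding has rank ≥ 2; CP rank is at least every unfolding rank, so rank(T) ≥ 2. (This is only a lower bound: in general the CP rank may exceed every unfolding rank, so we still need to exhibit 2 rank-1 terms summing to T.)
Upper bound — finding two terms. Every mode-2 slice of T is a multiple of one matrix: T[:,j,:] = b[j]·M with b = [0, 1] and M = [[15, 22, -20], [-9, -2, -2]] (rows indexed by i, columns by k). So it suffices to write M as a sum of two rank-1 matrices.
Splitting M by its rows (i = 0, 1), M = [1, 0][15, 22, -20]ᵀ + [0, 1][-9, -2, -2]ᵀ.
Hence T = [1, 0] ⊗ [0, 1] ⊗ [15, 22, -20] + [0, 1] ⊗ [0, 1] ⊗ [-9, -2, -2], so rank(T) ≤ 2.
These bounds meet, so rank(T) = 2.

2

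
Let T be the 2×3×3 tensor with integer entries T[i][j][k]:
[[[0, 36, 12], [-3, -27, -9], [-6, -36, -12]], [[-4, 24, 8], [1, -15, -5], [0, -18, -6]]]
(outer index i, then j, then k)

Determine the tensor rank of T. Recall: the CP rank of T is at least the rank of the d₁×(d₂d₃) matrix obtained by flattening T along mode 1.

Lower bound: the mode-1 unfolding of T (rows indexed by i, columns by (j,k) = (0,0), (0,1), (0,2), (1,0), (1,1), (1,2), (2,0), (2,1), (2,2)) is [[0, 36, 12, -3, -27, -9, -6, -36, -12], [-4, 24, 8, 1, -15, -5, 0, -18, -6]].
There the 2×2 minor on rows i ∈ {0, 1}, columns (j,k) ∈ {(0,0), (0,1)} is det [[0, 36], [-4, 24]] = 144 ≠ 0, so this unfolding has rank ≥ 2; CP rank is at least every unfolding rank, so rank(T) ≥ 2. (Unfolding ranks only ever bound the CP rank from below — rank(T) can be strictly larger than all of them — so the matching upper bound has to come from an explicit 2-term decomposition.)
Upper bound — finding two terms. Write S_k = T[:,:,k] for the frontal slices: S₀ = [[0, -3, -6], [-4, 1, 0]], S₁ = [[36, -27, -36], [24, -15, -18]], S₂ = [[12, -9, -12], [8, -5, -6]].
If T = a₁ ⊗ b₁ ⊗ c₁ + a₂ ⊗ b₂ ⊗ c₂ then each S_k = c₁[k]·a₁b₁ᵀ + c₂[k]·a₂b₂ᵀ. S₀ and S₁ are linearly independent, so a₁b₁ᵀ and a₂b₂ᵀ must span the same plane of matrices: they are the rank-1 matrices of the form x·S₀ + y·S₁.
The 2×2 minor of x·S₀ + y·S₁ on rows {0,1}, columns {0,1} is −12·x² + 108·y² = (-12)·(x − 3·y)(x + 3·y), vanishing at (x:y) = (3:1) and (3:-1).
M₁ = 3·S₀ + S₁ = [[36, -36, -54], [12, -12, -18]] = 6·[3, 1][2, -2, -3]ᵀ and M₂ = 3·S₀ − S₁ = [[-36, 18, 18], [-36, 18, 18]] = (-18)·[1, 1][2, -1, -1]ᵀ, so take a₁ = [3, 1], b₁ = [2, -2, -3], a₂ = [1, 1], b₂ = [2, -1, -1].
Each slice is an integer combination of E₁ = a₁b₁ᵀ and E₂ = a₂b₂ᵀ: S₀ = E₁ − 3·E₂, S₁ = 3·E₁ + 9·E₂, S₂ = E₁ + 3·E₂; reading off coefficients, c₁ = [1, 3, 1] and c₂ = [-3, 9, 3].
Hence T = [3, 1] ⊗ [2, -2, -3] ⊗ [1, 3, 1] + [1, 1] ⊗ [2, -1, -1] ⊗ [-3, 9, 3], so rank(T) ≤ 2.
These bounds meet, so rank(T) = 2.

2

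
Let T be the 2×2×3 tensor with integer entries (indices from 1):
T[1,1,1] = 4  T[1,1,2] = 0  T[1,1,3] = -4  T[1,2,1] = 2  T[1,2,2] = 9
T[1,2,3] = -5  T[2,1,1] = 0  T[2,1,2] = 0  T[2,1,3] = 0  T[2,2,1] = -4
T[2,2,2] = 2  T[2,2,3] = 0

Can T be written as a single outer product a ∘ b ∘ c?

The mode-3 unfolding of T (rows indexed by k, columns by (i,j) = (1,1), (1,2), (2,1), (2,2)) is [[4, 2, 0, -4], [0, 9, 0, 2], [-4, -5, 0, 0]].
There the 3×3 minor on rows k ∈ {1, 2, 3}, columns (i,j) ∈ {(1,1), (1,2), (2,2)} is det [[4, 2, -4], [0, 9, 2], [-4, -5, 0]] = -120 ≠ 0, so this unfolding has rank ≥ 3; CP rank is at least every unfolding rank, so rank(T) ≥ 3.
In particular rank(T) ≥ 3 > 1, so T is not rank-1.

No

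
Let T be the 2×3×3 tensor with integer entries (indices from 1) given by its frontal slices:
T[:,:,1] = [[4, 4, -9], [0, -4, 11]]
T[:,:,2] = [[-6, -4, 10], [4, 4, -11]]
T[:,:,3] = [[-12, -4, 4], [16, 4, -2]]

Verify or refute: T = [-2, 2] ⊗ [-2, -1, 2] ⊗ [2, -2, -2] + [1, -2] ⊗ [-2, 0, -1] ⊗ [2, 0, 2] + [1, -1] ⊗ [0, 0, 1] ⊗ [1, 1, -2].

Reconstruct entry (1,1,2) from the claimed factors: Σₗ aₗ[1]bₗ[1]cₗ[2] = (-2)·(-2)·(-2) + (1)·(-2)·(0) + (1)·(0)·(1) = -8, but T[1,1,2] = -6. The claim is false.

No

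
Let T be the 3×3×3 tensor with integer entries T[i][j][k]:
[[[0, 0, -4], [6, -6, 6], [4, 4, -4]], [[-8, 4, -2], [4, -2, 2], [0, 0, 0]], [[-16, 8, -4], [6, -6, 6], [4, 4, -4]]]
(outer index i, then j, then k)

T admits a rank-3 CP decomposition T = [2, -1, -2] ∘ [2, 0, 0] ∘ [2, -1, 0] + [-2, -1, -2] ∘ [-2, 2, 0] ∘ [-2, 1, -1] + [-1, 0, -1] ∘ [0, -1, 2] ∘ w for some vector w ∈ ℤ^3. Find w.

Subtract the known terms from T to get the rank-1 residual R = [-1, 0, -1] ∘ [0, -1, 2] ∘ w, so R[i,j,k] = a[i]·b[j]·w[k]. Pick indices with nonzero a[0]·b[1] = (-1)·(-1) = 1. Only the fibre through (0,1,·) is needed: R[0,1,:] = T[0,1,:] − Σₗ aₗ[0]bₗ[1]cₗ = [6, -6, 6] − (2)·(0)·[2, -1, 0] − (-2)·(2)·[-2, 1, -1] = [-2, -2, 2]. Then w[k] = R[0,1,k] / 1 for each k, giving w = [-2, -2, 2] / 1 = [-2, -2, 2].

w = [-2, -2, 2]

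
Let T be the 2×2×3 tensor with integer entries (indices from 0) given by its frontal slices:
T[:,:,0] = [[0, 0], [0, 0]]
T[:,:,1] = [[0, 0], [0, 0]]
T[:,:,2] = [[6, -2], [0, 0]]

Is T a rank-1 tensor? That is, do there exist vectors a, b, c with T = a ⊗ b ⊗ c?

If T = a ⊗ b ⊗ c then every fibre of T is a multiple of the corresponding factor, so read the factors off the fibres through the nonzero entry T[0,0,2] = 6.
The mode-1 fibre T[:,0,2] = [6, 0] gives a = [1, 0] (primitive direction); the mode-2 fibre T[0,:,2] = [6, -2] gives b = [3, -1]; then c[k] = T[0,0,k] / (a[0]·b[0]) = [0, 0, 6] / 3 = [0, 0, 2].
Expanding [1, 0] ⊗ [3, -1] ⊗ [0, 0, 2] reproduces all 12 entries of T, so T = [1, 0] ⊗ [3, -1] ⊗ [0, 0, 2] and rank(T) ≤ 1.
Equivalently every frontal slice T[:,:,k] is c[k] times the rank-1 matrix [1, 0] ⊗ [3, -1]. So T has rank 1 (it is nonzero).

Yes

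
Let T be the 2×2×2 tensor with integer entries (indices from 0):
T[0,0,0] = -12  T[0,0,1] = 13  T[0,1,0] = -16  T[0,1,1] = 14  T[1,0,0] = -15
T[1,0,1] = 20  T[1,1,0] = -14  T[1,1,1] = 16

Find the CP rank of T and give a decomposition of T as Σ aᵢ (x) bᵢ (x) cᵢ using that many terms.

rank(T) = 2

Lower bound: the mode-3 unfolding of T (rows indexed by k, columns by (i,j) = (0,0), (0,1), (1,0), (1,1)) is [[-12, -16, -15, -14], [13, 14, 20, 16]].
There the 2×2 minor on rows k ∈ {0, 1}, columns (i,j) ∈ {(0,0), (0,1)} is det [[-12, -16], [13, 14]] = 40 ≠ 0, so this unfolding has rank ≥ 2; CP rank is at least every unfolding rank, so rank(T) ≥ 2. (Unfolding ranks only ever bound the CP rank from below — rank(T) can be strictly larger than all of them — so the matching upper bound has to come from an explicit 2-term decomposition.)
Upper bound — finding two terms. Write S_k = T[:,:,k] for the frontal slices: S₀ = [[-12, -16], [-15, -14]], S₁ = [[13, 14], [20, 16]].
If T = a₁ (x) b₁ (x) c₁ + a₂ (x) b₂ (x) c₂ then each S_k = c₁[k]·a₁b₁ᵀ + c₂[k]·a₂b₂ᵀ. S₀ and S₁ are linearly independent, so a₁b₁ᵀ and a₂b₂ᵀ must span the same plane of matrices: they are the rank-1 matrices of the form x·S₀ + y·S₁.
det(x·S₀ + y·S₁) is −72·x² + 156·xy − 72·y² = (-12)·(2·x − 3·y)(3·x − 2·y), vanishing at (x:y) = (3:2) and (2:3).
M₁ = 3·S₀ + 2·S₁ = [[-10, -20], [-5, -10]] = (-5)·[2, 1][1, 2]ᵀ and M₂ = 2·S₀ + 3·S₁ = [[15, 10], [30, 20]] = 5·[1, 2][3, 2]ᵀ, so take a₁ = [2, 1], b₁ = [1, 2], a₂ = [1, 2], b₂ = [3, 2].
Each slice is an integer combination of E₁ = a₁b₁ᵀ and E₂ = a₂b₂ᵀ: S₀ = −3·E₁ − 2·E₂, S₁ = 2·E₁ + 3·E₂; reading off coefficients, c₁ = [-3, 2] and c₂ = [-2, 3].
Hence T = [2, 1] (x) [1, 2] (x) [-3, 2] + [1, 2] (x) [3, 2] (x) [-2, 3], so rank(T) ≤ 2.
These bounds meet, so rank(T) = 2.
Check entry T[0,1,0] = -16: (2)·(2)·(-3) + (1)·(2)·(-2) = -16.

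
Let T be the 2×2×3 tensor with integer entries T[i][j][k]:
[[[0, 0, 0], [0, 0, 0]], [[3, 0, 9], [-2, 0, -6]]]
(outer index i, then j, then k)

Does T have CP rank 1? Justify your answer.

If T = a ⊗ b ⊗ c then every fibre of T is a multiple of the corresponding factor, so read the factors off the fibres through the nonzero entry T[1,0,0] = 3.
The mode-1 fibre T[:,0,0] = [0, 3] gives a = [0, 1] (primitive direction); the mode-2 fibre T[1,:,0] = [3, -2] gives b = [3, -2]; then c[k] = T[1,0,k] / (a[1]·b[0]) = [3, 0, 9] / 3 = [1, 0, 3].
Expanding [0, 1] ⊗ [3, -2] ⊗ [1, 0, 3] reproduces all 12 entries of T, so T = [0, 1] ⊗ [3, -2] ⊗ [1, 0, 3] and rank(T) ≤ 1.
Equivalently every frontal slice T[:,:,k] is c[k] times the rank-1 matrix [0, 1] ⊗ [3, -2]. So T has rank 1 (it is nonzero).

Yes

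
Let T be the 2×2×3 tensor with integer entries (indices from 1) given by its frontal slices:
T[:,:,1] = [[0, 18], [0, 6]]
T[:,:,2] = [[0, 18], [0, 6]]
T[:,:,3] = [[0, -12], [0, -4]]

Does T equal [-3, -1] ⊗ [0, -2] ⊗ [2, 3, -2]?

No

Reconstruct entry (1,2,1) from the claimed factors: Σₗ aₗ[1]bₗ[2]cₗ[1] = (-3)·(-2)·(2) = 12, but T[1,2,1] = 18. The claim is false.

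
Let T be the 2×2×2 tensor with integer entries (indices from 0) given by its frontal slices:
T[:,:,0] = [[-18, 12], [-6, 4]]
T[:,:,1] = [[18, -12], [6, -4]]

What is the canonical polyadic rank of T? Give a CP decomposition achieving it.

rank(T) = 1

Lower bound: T ≠ 0 (e.g. T[0,0,0] = -18), so rank(T) ≥ 1.
Upper bound: if T = a ⊗ b ⊗ c then every fibre of T is a multiple of the corresponding factor, so read the factors off the fibres through the nonzero entry T[0,0,0] = -18.
The mode-1 fibre T[:,0,0] = [-18, -6] gives a = [3, 1] (primitive direction); the mode-2 fibre T[0,:,0] = [-18, 12] gives b = [3, -2]; then c[k] = T[0,0,k] / (a[0]·b[0]) = [-18, 18] / 9 = [-2, 2].
Expanding [3, 1] ⊗ [3, -2] ⊗ [-2, 2] reproduces all 8 entries of T, so T = [3, 1] ⊗ [3, -2] ⊗ [-2, 2] and rank(T) ≤ 1.
These bounds meet, so rank(T) = 1.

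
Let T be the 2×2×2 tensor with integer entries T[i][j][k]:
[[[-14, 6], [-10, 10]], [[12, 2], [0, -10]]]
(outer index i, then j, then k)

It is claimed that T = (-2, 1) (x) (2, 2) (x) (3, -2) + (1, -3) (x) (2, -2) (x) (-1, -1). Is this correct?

Yes

Reconstruct entrywise from the claimed factors. For example, T[1,0,1] = 2 and Σₗ aₗ[1]bₗ[0]cₗ[1] = (1)·(2)·(-2) + (-3)·(2)·(-1) = 2; checking all 8 entries, every one matches. The claim holds.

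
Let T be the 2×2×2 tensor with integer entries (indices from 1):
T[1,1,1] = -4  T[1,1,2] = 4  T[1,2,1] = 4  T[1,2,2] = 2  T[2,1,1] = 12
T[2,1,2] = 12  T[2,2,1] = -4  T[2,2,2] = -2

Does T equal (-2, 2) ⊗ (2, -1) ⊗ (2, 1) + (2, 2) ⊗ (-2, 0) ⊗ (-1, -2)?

Reconstruct entrywise from the claimed factors. For example, T[2,2,2] = -2 and Σₗ aₗ[2]bₗ[2]cₗ[2] = (2)·(-1)·(1) + (2)·(0)·(-2) = -2; checking all 8 entries, every one matches. The claim holds.

Yes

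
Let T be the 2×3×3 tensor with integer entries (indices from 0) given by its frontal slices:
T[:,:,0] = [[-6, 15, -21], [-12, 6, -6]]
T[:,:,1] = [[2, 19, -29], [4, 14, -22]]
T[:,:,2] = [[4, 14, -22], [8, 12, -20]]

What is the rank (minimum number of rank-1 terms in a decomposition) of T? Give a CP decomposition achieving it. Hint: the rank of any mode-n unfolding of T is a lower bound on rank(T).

rank(T) = 2

Lower bound: the mode-3 unfolding of T (rows indexed by k, columns by (i,j) = (0,0), (0,1), (0,2), (1,0), (1,1), (1,2)) is [[-6, 15, -21, -12, 6, -6], [2, 19, -29, 4, 14, -22], [4, 14, -22, 8, 12, -20]].
There the 2×2 minor on rows k ∈ {0, 1}, columns (i,j) ∈ {(0,0), (0,1)} is det [[-6, 15], [2, 19]] = -144 ≠ 0, so this unfolding has rank ≥ 2; CP rank is at least every unfolding rank, so rank(T) ≥ 2. (This is only a lower bound: in general the CP rank may exceed every unfolding rank, so we still need to exhibit 2 rank-1 terms summing to T.)
Upper bound — finding two terms. Write S_k = T[:,:,k] for the frontal slices: S₀ = [[-6, 15, -21], [-12, 6, -6]], S₁ = [[2, 19, -29], [4, 14, -22]], S₂ = [[4, 14, -22], [8, 12, -20]].
If T = a₁ (x) b₁ (x) c₁ + a₂ (x) b₂ (x) c₂ then each S_k = c₁[k]·a₁b₁ᵀ + c₂[k]·a₂b₂ᵀ. S₀ and S₁ are linearly independent, so a₁b₁ᵀ and a₂b₂ᵀ must span the same plane of matrices: they are the rank-1 matrices of the form x·S₀ + y·S₁.
The 2×2 minor of x·S₀ + y·S₁ on rows {0,1}, columns {0,1} is 144·x² + 96·xy − 48·y² = 48·(3·x − y)(x + y), vanishing at (x:y) = (1:3) and (1:-1).
M₁ = S₀ + 3·S₁ = [[0, 72, -108], [0, 48, -72]] = 12·[3, 2][0, 2, -3]ᵀ and M₂ = S₀ − S₁ = [[-8, -4, 8], [-16, -8, 16]] = (-4)·[1, 2][2, 1, -2]ᵀ, so take a₁ = [3, 2], b₁ = [0, 2, -3], a₂ = [1, 2], b₂ = [2, 1, -2].
Each slice is an integer combination of E₁ = a₁b₁ᵀ and E₂ = a₂b₂ᵀ: S₀ = 3·E₁ − 3·E₂, S₁ = 3·E₁ + E₂, S₂ = 2·E₁ + 2·E₂; reading off coefficients, c₁ = [3, 3, 2] and c₂ = [-3, 1, 2].
Hence T = [3, 2] (x) [0, 2, -3] (x) [3, 3, 2] + [1, 2] (x) [2, 1, -2] (x) [-3, 1, 2], so rank(T) ≤ 2.
These bounds meet, so rank(T) = 2.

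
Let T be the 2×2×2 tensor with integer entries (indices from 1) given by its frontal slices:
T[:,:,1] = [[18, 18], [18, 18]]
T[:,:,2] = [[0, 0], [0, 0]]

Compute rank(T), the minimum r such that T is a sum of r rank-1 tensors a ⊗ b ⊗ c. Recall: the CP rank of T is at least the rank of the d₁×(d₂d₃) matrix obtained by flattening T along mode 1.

1

Lower bound: T ≠ 0 (e.g. T[1,1,1] = 18), so rank(T) ≥ 1.
Upper bound: the mode-1 fibre T[:,1,1] = [18, 18] gives a = (1, 1) (primitive direction); the mode-2 fibre T[1,:,1] = [18, 18] gives b = (1, 1); then c[k] = T[1,1,k] / (a[1]·b[1]) = [18, 0] / 1 = (18, 0).
Expanding (1, 1) ⊗ (1, 1) ⊗ (18, 0) reproduces all 8 entries of T, so T = (1, 1) ⊗ (1, 1) ⊗ (18, 0) and rank(T) ≤ 1.
These bounds meet, so rank(T) = 1.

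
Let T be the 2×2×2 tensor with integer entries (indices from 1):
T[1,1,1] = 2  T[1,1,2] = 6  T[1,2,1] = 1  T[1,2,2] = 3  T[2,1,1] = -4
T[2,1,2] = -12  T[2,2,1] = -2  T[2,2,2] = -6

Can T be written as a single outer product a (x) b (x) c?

If T = a (x) b (x) c then every fibre of T is a multiple of the corresponding factor, so read the factors off the fibres through the nonzero entry T[1,1,1] = 2.
The mode-1 fibre T[:,1,1] = [2, -4] gives a = [1, -2] (primitive direction); the mode-2 fibre T[1,:,1] = [2, 1] gives b = [2, 1]; then c[k] = T[1,1,k] / (a[1]·b[1]) = [2, 6] / 2 = [1, 3].
Expanding [1, -2] (x) [2, 1] (x) [1, 3] reproduces all 8 entries of T, so T = [1, -2] (x) [2, 1] (x) [1, 3] and rank(T) ≤ 1.
Equivalently every frontal slice T[:,:,k] is c[k] times the rank-1 matrix [1, -2] (x) [2, 1]. So T has rank 1 (it is nonzero).

Yes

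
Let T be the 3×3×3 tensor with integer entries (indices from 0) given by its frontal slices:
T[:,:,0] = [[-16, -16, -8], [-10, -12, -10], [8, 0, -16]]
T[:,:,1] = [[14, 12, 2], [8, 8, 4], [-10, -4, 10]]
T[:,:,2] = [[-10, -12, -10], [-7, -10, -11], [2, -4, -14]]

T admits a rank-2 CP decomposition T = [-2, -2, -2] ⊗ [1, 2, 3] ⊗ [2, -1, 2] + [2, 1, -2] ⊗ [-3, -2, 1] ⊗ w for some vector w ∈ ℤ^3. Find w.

w = [2, -2, 1]

Subtract the known terms from T to get the rank-1 residual R = [2, 1, -2] ⊗ [-3, -2, 1] ⊗ w, so R[i,j,k] = a[i]·b[j]·w[k]. Pick indices with nonzero a[0]·b[0] = (2)·(-3) = -6. Only the fibre through (0,0,·) is needed: R[0,0,:] = T[0,0,:] − Σₗ aₗ[0]bₗ[0]cₗ = [-16, 14, -10] − (-2)·(1)·[2, -1, 2] = [-12, 12, -6]. Then w[k] = R[0,0,k] / -6 for each k, giving w = [-12, 12, -6] / -6 = [2, -2, 1].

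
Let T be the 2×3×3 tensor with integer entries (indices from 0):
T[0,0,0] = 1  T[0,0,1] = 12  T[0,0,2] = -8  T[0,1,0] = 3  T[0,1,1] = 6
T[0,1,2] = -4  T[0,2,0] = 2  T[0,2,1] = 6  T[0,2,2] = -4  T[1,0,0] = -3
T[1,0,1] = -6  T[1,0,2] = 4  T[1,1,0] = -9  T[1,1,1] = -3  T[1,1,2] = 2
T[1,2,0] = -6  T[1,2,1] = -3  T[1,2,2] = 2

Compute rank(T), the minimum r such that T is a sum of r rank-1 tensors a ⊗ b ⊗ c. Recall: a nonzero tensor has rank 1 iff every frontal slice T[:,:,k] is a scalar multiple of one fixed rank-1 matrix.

Lower bound: in the mode-3 unfolding of T (rows indexed by k, columns by (i,j)) the 2×2 minor on rows k ∈ {0, 1}, columns (i,j) ∈ {(0,0), (0,1)} is det [[1, 3], [12, 6]] = -30 ≠ 0, so that unfolding has rank ≥ 2 and hence rank(T) ≥ 2 (CP rank is at least every unfolding rank, though it can be larger).
Upper bound: with S_k = T[:,:,k], the two rank-1 terms a₁b₁ᵀ, a₂b₂ᵀ are the rank-1 members of the pencil x·S₀ + y·S₁.
The 2×2 minor of x·S₀ + y·S₁ on rows {0,1}, columns {0,1} is −75·xy = (-75)·(y)(x), vanishing at (x:y) = (1:0) and (0:1).
M₁ = S₀ = [[1, 3, 2], [-3, -9, -6]] = [1, -3][1, 3, 2]ᵀ and M₂ = S₁ = [[12, 6, 6], [-6, -3, -3]] = 3·[2, -1][2, 1, 1]ᵀ, so take a₁ = [1, -3], b₁ = [1, 3, 2], a₂ = [2, -1], b₂ = [2, 1, 1].
Each slice is an integer combination of E₁ = a₁b₁ᵀ and E₂ = a₂b₂ᵀ: S₀ = E₁, S₁ = 3·E₂, S₂ = −2·E₂; reading off coefficients, c₁ = [1, 0, 0] and c₂ = [0, 3, -2].
Hence T = [1, -3] ⊗ [1, 3, 2] ⊗ [1, 0, 0] + [2, -1] ⊗ [2, 1, 1] ⊗ [0, 3, -2], so rank(T) ≤ 2.
These bounds meet, so rank(T) = 2.

2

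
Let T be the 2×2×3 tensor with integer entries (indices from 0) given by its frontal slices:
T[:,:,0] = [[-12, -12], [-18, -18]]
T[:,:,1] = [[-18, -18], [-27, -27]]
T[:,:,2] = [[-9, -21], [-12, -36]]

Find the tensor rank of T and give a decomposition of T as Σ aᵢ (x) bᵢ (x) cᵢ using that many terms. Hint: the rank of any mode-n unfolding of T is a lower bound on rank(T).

rank(T) = 2

Lower bound: the mode-1 unfolding of T (rows indexed by i, columns by (j,k) = (0,0), (0,1), (0,2), (1,0), (1,1), (1,2)) is [[-12, -18, -9, -12, -18, -21], [-18, -27, -12, -18, -27, -36]].
There the 2×2 minor on rows i ∈ {0, 1}, columns (j,k) ∈ {(0,0), (0,2)} is det [[-12, -9], [-18, -12]] = -18 ≠ 0, so this unfolding has rank ≥ 2; CP rank is at least every unfolding rank, so rank(T) ≥ 2. (Unfolding ranks only ever bound the CP rank from below — rank(T) can be strictly larger than all of them — so the matching upper bound has to come from an explicit 2-term decomposition.)
Upper bound — finding two terms. Write S_k = T[:,:,k] for the frontal slices: S₀ = [[-12, -12], [-18, -18]], S₁ = [[-18, -18], [-27, -27]], S₂ = [[-9, -21], [-12, -36]].
If T = a₁ (x) b₁ (x) c₁ + a₂ (x) b₂ (x) c₂ then each S_k = c₁[k]·a₁b₁ᵀ + c₂[k]·a₂b₂ᵀ. S₀ and S₂ are linearly independent, so a₁b₁ᵀ and a₂b₂ᵀ must span the same plane of matrices: they are the rank-1 matrices of the form x·S₀ + y·S₂.
det(x·S₀ + y·S₂) is 72·xy + 72·y² = 72·(y)(x + y), vanishing at (x:y) = (1:0) and (1:-1).
M₁ = S₀ = [[-12, -12], [-18, -18]] = (-6)·[2, 3][1, 1]ᵀ and M₂ = S₀ − S₂ = [[-3, 9], [-6, 18]] = (-3)·[1, 2][1, -3]ᵀ, so take a₁ = [2, 3], b₁ = [1, 1], a₂ = [1, 2], b₂ = [1, -3].
Each slice is an integer combination of E₁ = a₁b₁ᵀ and E₂ = a₂b₂ᵀ: S₀ = −6·E₁, S₁ = −9·E₁, S₂ = −6·E₁ + 3·E₂; reading off coefficients, c₁ = [-6, -9, -6] and c₂ = [0, 0, 3].
Hence T = [2, 3] (x) [1, 1] (x) [-6, -9, -6] + [1, 2] (x) [1, -3] (x) [0, 0, 3], so rank(T) ≤ 2.
These bounds meet, so rank(T) = 2.
Check entry T[1,1,2] = -36: (3)·(1)·(-6) + (2)·(-3)·(3) = -36.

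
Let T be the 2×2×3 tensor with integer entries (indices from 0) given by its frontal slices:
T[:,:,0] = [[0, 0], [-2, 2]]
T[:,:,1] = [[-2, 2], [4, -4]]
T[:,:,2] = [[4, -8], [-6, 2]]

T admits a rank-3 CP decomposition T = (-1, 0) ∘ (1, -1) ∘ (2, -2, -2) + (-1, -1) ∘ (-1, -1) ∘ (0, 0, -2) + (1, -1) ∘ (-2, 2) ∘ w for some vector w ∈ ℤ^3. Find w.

w = (-1, 2, -2)

Subtract the known terms from T to get the rank-1 residual R = (1, -1) ∘ (-2, 2) ∘ w, so R[i,j,k] = a[i]·b[j]·w[k]. Pick indices with nonzero a[0]·b[0] = (1)·(-2) = -2. Only the fibre through (0,0,·) is needed: R[0,0,:] = T[0,0,:] − Σₗ aₗ[0]bₗ[0]cₗ = [0, -2, 4] − (-1)·(1)·(2, -2, -2) − (-1)·(-1)·(0, 0, -2) = [2, -4, 4]. Then w[k] = R[0,0,k] / -2 for each k, giving w = [2, -4, 4] / -2 = (-1, 2, -2).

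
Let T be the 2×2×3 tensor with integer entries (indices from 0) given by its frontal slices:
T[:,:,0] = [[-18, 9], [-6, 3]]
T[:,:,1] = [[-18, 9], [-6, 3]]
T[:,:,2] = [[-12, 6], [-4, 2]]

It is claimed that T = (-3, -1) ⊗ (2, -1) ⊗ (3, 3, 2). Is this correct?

Reconstruct entrywise from the claimed factors. For example, T[1,1,1] = 3 and Σₗ aₗ[1]bₗ[1]cₗ[1] = (-1)·(-1)·(3) = 3; checking all 12 entries, every one matches. The claim holds.

Yes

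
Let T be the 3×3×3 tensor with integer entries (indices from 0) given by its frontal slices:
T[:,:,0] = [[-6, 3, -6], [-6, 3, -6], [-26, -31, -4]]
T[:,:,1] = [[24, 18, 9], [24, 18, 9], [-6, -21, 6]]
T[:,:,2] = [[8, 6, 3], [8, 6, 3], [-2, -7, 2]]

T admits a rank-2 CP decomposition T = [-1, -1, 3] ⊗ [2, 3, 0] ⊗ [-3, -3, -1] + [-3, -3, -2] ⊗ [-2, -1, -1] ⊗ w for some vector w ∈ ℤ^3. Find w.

w = [-2, 3, 1]

Subtract the known terms from T to get the rank-1 residual R = [-3, -3, -2] ⊗ [-2, -1, -1] ⊗ w, so R[i,j,k] = a[i]·b[j]·w[k]. Pick indices with nonzero a[0]·b[0] = (-3)·(-2) = 6. Only the fibre through (0,0,·) is needed: R[0,0,:] = T[0,0,:] − Σₗ aₗ[0]bₗ[0]cₗ = [-6, 24, 8] − (-1)·(2)·[-3, -3, -1] = [-12, 18, 6]. Then w[k] = R[0,0,k] / 6 for each k, giving w = [-12, 18, 6] / 6 = [-2, 3, 1].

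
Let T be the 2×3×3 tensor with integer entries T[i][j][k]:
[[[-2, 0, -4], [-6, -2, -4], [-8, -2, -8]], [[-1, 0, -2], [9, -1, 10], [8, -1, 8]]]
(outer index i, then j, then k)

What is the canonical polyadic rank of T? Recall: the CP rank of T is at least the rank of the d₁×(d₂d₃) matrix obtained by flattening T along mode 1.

3

Lower bound: the mode-3 unfolding of T (rows indexed by k, columns by (i,j) = (0,0), (0,1), (0,2), (1,0), (1,1), (1,2)) is [[-2, -6, -8, -1, 9, 8], [0, -2, -2, 0, -1, -1], [-4, -4, -8, -2, 10, 8]].
There the 3×3 minor on rows k ∈ {0, 1, 2}, columns (i,j) ∈ {(0,0), (0,1), (1,1)} is det [[-2, -6, 9], [0, -2, -1], [-4, -4, 10]] = -48 ≠ 0, so this unfolding has rank ≥ 3; CP rank is at least every unfolding rank, so rank(T) ≥ 3. (This is only a lower bound: in general the CP rank may exceed every unfolding rank, so we still need to exhibit 3 rank-1 terms summing to T.)
Upper bound: T is a sum of 3 rank-1 terms, T = [1, -1] ⊗ [0, 1, 1] ⊗ [-8, 0, -8] + [2, 1] ⊗ [0, 1, 1] ⊗ [0, -1, 0] + [2, 1] ⊗ [1, -1, 0] ⊗ [-1, 0, -2] (written with every a and b primitive with positive leading entry and the scale carried by c; CP decompositions are not unique, and this one is verified by expanding entrywise), so rank(T) ≤ 3.
These bounds meet, so rank(T) = 3.
Check entry T[0,0,0] = -2: (1)·(0)·(-8) + (2)·(0)·(0) + (2)·(1)·(-1) = -2.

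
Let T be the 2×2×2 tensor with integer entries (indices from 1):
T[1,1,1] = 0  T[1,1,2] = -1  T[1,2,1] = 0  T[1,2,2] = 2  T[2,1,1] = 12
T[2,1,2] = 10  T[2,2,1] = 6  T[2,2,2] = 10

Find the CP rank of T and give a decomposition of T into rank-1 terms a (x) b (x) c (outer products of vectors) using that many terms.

Lower bound: in the mode-1 unfolding of T (rows indexed by i, columns by (j,k)) the 2×2 minor on rows i ∈ {1, 2}, columns (j,k) ∈ {(1,1), (1,2)} is det [[0, -1], [12, 10]] = 12 ≠ 0, so that unfolding has rank ≥ 2 and hence rank(T) ≥ 2 (CP rank is at least every unfolding rank, though it can be larger).
Upper bound: with S_k = T[:,:,k], the two rank-1 terms a₁b₁ᵀ, a₂b₂ᵀ are the rank-1 members of the pencil x·S₁ + y·S₂.
det(x·S₁ + y·S₂) is −30·xy − 30·y² = (-30)·(y)(x + y), vanishing at (x:y) = (1:0) and (1:-1).
M₁ = S₁ = [[0, 0], [12, 6]] = 6·(0, 1)(2, 1)ᵀ and M₂ = S₁ − S₂ = [[1, -2], [2, -4]] = (1, 2)(1, -2)ᵀ, so take a₁ = (0, 1), b₁ = (2, 1), a₂ = (1, 2), b₂ = (1, -2).
Each slice is an integer combination of E₁ = a₁b₁ᵀ and E₂ = a₂b₂ᵀ: S₁ = 6·E₁, S₂ = 6·E₁ − E₂; reading off coefficients, c₁ = (6, 6) and c₂ = (0, -1).
Hence T = (0, 1) (x) (2, 1) (x) (6, 6) + (1, 2) (x) (1, -2) (x) (0, -1), so rank(T) ≤ 2.
These bounds meet, so rank(T) = 2.

rank(T) = 2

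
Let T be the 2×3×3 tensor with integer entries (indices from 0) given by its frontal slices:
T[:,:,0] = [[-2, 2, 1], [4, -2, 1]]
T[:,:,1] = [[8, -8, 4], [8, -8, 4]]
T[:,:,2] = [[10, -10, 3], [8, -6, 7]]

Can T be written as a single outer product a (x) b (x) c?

The mode-3 unfolding of T (rows indexed by k, columns by (i,j) = (0,0), (0,1), (0,2), (1,0), (1,1), (1,2)) is [[-2, 2, 1, 4, -2, 1], [8, -8, 4, 8, -8, 4], [10, -10, 3, 8, -6, 7]].
There the 3×3 minor on rows k ∈ {0, 1, 2}, columns (i,j) ∈ {(0,0), (0,2), (1,0)} is det [[-2, 1, 4], [8, 4, 8], [10, 3, 8]] = -64 ≠ 0, so this unfolding has rank ≥ 3; CP rank is at least every unfolding rank, so rank(T) ≥ 3.
In particular rank(T) ≥ 3 > 1, so T is not rank-1.

No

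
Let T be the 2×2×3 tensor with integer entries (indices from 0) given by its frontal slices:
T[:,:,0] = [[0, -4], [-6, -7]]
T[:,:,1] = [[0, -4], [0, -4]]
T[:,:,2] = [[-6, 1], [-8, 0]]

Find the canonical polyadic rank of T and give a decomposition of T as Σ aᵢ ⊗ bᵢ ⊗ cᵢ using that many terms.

rank(T) = 3

Lower bound: the mode-3 unfolding of T (rows indexed by k, columns by (i,j) = (0,0), (0,1), (1,0), (1,1)) is [[0, -4, -6, -7], [0, -4, 0, -4], [-6, 1, -8, 0]].
There the 3×3 minor on rows k ∈ {0, 1, 2}, columns (i,j) ∈ {(0,0), (0,1), (1,0)} is det [[0, -4, -6], [0, -4, 0], [-6, 1, -8]] = 144 ≠ 0, so this unfolding has rank ≥ 3; CP rank is at least every unfolding rank, so rank(T) ≥ 3. (This is only a lower bound: in general the CP rank may exceed every unfolding rank, so we still need to exhibit 3 rank-1 terms summing to T.)
Upper bound: T is a sum of 3 rank-1 terms, T = (0, 1) ⊗ (2, 1) ⊗ (-1, 2, 0) + (1, 1) ⊗ (2, -1) ⊗ (2, 2, -2) + (1, 2) ⊗ (2, 1) ⊗ (-2, -2, -1) (written with every a and b primitive with positive leading entry and the scale carried by c; CP decompositions are not unique, and this one is verified by expanding entrywise), so rank(T) ≤ 3.
These bounds meet, so rank(T) = 3.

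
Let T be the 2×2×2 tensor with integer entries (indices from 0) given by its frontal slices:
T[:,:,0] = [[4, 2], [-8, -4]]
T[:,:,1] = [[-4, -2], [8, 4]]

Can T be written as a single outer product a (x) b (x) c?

Yes

The mode-1 fibre T[:,0,0] = [4, -8] gives a = (1, -2) (primitive direction); the mode-2 fibre T[0,:,0] = [4, 2] gives b = (2, 1); then c[k] = T[0,0,k] / (a[0]·b[0]) = [4, -4] / 2 = (2, -2).
Expanding (1, -2) (x) (2, 1) (x) (2, -2) reproduces all 8 entries of T, so T = (1, -2) (x) (2, 1) (x) (2, -2) and rank(T) ≤ 1.
Equivalently every frontal slice T[:,:,k] is c[k] times the rank-1 matrix (1, -2) (x) (2, 1). So T has rank 1 (it is nonzero).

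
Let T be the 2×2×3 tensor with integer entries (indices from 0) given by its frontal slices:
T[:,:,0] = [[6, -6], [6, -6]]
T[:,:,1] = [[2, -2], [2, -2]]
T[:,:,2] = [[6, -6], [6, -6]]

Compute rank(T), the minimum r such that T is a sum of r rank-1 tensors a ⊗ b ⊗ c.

Lower bound: T ≠ 0 (e.g. T[0,0,0] = 6), so rank(T) ≥ 1.
Upper bound: if T = a ⊗ b ⊗ c then every fibre of T is a multiple of the corresponding factor, so read the factors off the fibres through the nonzero entry T[0,0,0] = 6.
The mode-1 fibre T[:,0,0] = [6, 6] gives a = [1, 1] (primitive direction); the mode-2 fibre T[0,:,0] = [6, -6] gives b = [1, -1]; then c[k] = T[0,0,k] / (a[0]·b[0]) = [6, 2, 6] / 1 = [6, 2, 6].
Expanding [1, 1] ⊗ [1, -1] ⊗ [6, 2, 6] reproduces all 12 entries of T, so T = [1, 1] ⊗ [1, -1] ⊗ [6, 2, 6] and rank(T) ≤ 1.
These bounds meet, so rank(T) = 1.

1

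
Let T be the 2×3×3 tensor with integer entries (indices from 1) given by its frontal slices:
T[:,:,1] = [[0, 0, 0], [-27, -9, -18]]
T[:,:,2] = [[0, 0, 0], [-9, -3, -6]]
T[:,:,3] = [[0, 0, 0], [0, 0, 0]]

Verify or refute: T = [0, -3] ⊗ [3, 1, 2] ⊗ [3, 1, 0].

Reconstruct entrywise from the claimed factors. For example, T[1,1,2] = 0 and Σₗ aₗ[1]bₗ[1]cₗ[2] = (0)·(3)·(1) = 0; checking all 18 entries, every one matches. The claim holds.

Yes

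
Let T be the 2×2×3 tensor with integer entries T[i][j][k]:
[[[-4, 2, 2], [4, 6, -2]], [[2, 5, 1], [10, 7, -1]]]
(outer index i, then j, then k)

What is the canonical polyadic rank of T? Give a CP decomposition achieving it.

rank(T) = 3

Lower bound: in the mode-3 unfolding of T (rows indexed by k, columns by (i,j)) the 3×3 minor on rows k ∈ {0, 1, 2}, columns (i,j) ∈ {(0,0), (0,1), (1,0)} is det [[-4, 4, 2], [2, 6, 5], [2, -2, 1]] = -64 ≠ 0, so that unfolding has rank ≥ 3 and hence rank(T) ≥ 3 (CP rank is at least every unfolding rank, though it can be larger).
Upper bound: T is a sum of 3 rank-1 terms, T = [0, 1] (x) [1, 2] (x) [4, 4, 0] + [1, 0] (x) [0, 1] (x) [0, 8, 0] + [2, 1] (x) [1, -1] (x) [-2, 1, 1] (one valid choice — decompositions are not unique — normalised so each a, b is primitive with positive first nonzero entry; check it by expanding all entries), so rank(T) ≤ 3.
These bounds meet, so rank(T) = 3.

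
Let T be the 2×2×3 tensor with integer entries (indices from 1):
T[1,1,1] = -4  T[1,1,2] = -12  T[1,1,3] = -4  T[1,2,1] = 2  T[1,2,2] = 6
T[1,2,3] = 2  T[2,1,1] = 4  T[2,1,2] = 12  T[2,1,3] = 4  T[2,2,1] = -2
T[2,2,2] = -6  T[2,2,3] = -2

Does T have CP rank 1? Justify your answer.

If T = a ⊗ b ⊗ c then every fibre of T is a multiple of the corresponding factor, so read the factors off the fibres through the nonzero entry T[1,1,1] = -4.
The mode-1 fibre T[:,1,1] = [-4, 4] gives a = (1, -1) (primitive direction); the mode-2 fibre T[1,:,1] = [-4, 2] gives b = (2, -1); then c[k] = T[1,1,k] / (a[1]·b[1]) = [-4, -12, -4] / 2 = (-2, -6, -2).
Expanding (1, -1) ⊗ (2, -1) ⊗ (-2, -6, -2) reproduces all 12 entries of T, so T = (1, -1) ⊗ (2, -1) ⊗ (-2, -6, -2) and rank(T) ≤ 1.
Equivalently every frontal slice T[:,:,k] is c[k] times the rank-1 matrix (1, -1) ⊗ (2, -1). So T has rank 1 (it is nonzero).

Yes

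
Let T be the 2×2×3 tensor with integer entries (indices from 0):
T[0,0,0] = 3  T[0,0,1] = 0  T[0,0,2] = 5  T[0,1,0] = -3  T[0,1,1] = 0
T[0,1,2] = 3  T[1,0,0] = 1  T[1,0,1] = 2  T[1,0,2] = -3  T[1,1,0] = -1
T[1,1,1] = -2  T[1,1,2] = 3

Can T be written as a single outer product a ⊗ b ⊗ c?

The mode-3 unfolding of T (rows indexed by k, columns by (i,j) = (0,0), (0,1), (1,0), (1,1)) is [[3, -3, 1, -1], [0, 0, 2, -2], [5, 3, -3, 3]].
There the 3×3 minor on rows k ∈ {0, 1, 2}, columns (i,j) ∈ {(0,0), (0,1), (1,0)} is det [[3, -3, 1], [0, 0, 2], [5, 3, -3]] = -48 ≠ 0, so this unfolding has rank ≥ 3; CP rank is at least every unfolding rank, so rank(T) ≥ 3.
In particular rank(T) ≥ 3 > 1, so T is not rank-1.

No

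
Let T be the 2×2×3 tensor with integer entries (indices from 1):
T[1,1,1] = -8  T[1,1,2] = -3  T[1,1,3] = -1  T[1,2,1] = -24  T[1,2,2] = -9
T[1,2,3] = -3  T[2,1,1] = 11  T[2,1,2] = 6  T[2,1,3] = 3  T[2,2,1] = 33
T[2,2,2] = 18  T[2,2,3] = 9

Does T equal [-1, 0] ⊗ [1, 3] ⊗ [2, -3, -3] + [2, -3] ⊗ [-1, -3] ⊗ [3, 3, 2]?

No

Reconstruct entry (2,1,1) from the claimed factors: Σₗ aₗ[2]bₗ[1]cₗ[1] = (0)·(1)·(2) + (-3)·(-1)·(3) = 9, but T[2,1,1] = 11. The claim is false.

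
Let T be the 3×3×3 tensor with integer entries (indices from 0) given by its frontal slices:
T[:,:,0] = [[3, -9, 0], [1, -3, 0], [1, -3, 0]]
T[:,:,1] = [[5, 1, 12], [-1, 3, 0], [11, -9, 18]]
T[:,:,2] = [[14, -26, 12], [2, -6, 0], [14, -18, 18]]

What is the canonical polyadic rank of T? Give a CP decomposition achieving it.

Lower bound: the mode-2 unfolding of T (rows indexed by j, columns by (i,k) = (0,0), (0,1), (0,2), (1,0), (1,1), (1,2), (2,0), (2,1), (2,2)) is [[3, 5, 14, 1, -1, 2, 1, 11, 14], [-9, 1, -26, -3, 3, -6, -3, -9, -18], [0, 12, 12, 0, 0, 0, 0, 18, 18]].
There the 2×2 minor on rows j ∈ {0, 1}, columns (i,k) ∈ {(0,0), (0,1)} is det [[3, 5], [-9, 1]] = 48 ≠ 0, so this unfolding has rank ≥ 2; CP rank is at least every unfolding rank, so rank(T) ≥ 2. (Flattening ranks never certify an upper bound on CP rank; for that we must actually write T with 2 rank-1 terms.)
Upper bound — finding two terms. Write S_k = T[:,:,k] for the frontal slices: S₀ = [[3, -9, 0], [1, -3, 0], [1, -3, 0]], S₁ = [[5, 1, 12], [-1, 3, 0], [11, -9, 18]], S₂ = [[14, -26, 12], [2, -6, 0], [14, -18, 18]].
If T = a₁ ⊗ b₁ ⊗ c₁ + a₂ ⊗ b₂ ⊗ c₂ then each S_k = c₁[k]·a₁b₁ᵀ + c₂[k]·a₂b₂ᵀ. S₀ and S₁ are linearly independent, so a₁b₁ᵀ and a₂b₂ᵀ must span the same plane of matrices: they are the rank-1 matrices of the form x·S₀ + y·S₁.
The 2×2 minor of x·S₀ + y·S₁ on rows {0,1}, columns {0,1} is −16·xy + 16·y² = (-16)·(x − y)(y), vanishing at (x:y) = (1:1) and (1:0).
M₁ = S₀ + S₁ = [[8, -8, 12], [0, 0, 0], [12, -12, 18]] = 2·[2, 0, 3][2, -2, 3]ᵀ and M₂ = S₀ = [[3, -9, 0], [1, -3, 0], [1, -3, 0]] = [3, 1, 1][1, -3, 0]ᵀ, so take a₁ = [2, 0, 3], b₁ = [2, -2, 3], a₂ = [3, 1, 1], b₂ = [1, -3, 0].
Each slice is an integer combination of E₁ = a₁b₁ᵀ and E₂ = a₂b₂ᵀ: S₀ = E₂, S₁ = 2·E₁ − E₂, S₂ = 2·E₁ + 2·E₂; reading off coefficients, c₁ = [0, 2, 2] and c₂ = [1, -1, 2].
Hence T = [2, 0, 3] ⊗ [2, -2, 3] ⊗ [0, 2, 2] + [3, 1, 1] ⊗ [1, -3, 0] ⊗ [1, -1, 2], so rank(T) ≤ 2.
These bounds meet, so rank(T) = 2.
Check entry T[2,0,0] = 1: (3)·(2)·(0) + (1)·(1)·(1) = 1.

rank(T) = 2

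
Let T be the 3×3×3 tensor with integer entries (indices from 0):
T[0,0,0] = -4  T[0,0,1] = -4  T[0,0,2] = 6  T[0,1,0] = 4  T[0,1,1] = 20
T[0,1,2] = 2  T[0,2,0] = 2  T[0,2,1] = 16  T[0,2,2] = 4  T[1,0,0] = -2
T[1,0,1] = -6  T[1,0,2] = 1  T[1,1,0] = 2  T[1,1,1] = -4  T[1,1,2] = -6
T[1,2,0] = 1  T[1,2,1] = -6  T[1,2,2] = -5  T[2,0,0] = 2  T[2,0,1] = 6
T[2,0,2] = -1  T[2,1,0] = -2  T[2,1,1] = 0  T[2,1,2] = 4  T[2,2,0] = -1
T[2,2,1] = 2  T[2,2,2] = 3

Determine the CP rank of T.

3

Lower bound: in the mode-2 unfolding of T (rows indexed by j, columns by (i,k)) the 3×3 minor on rows j ∈ {0, 1, 2}, columns (i,k) ∈ {(0,0), (0,1), (1,1)} is det [[-4, -4, -6], [4, 20, -4], [2, 16, -6]] = 16 ≠ 0, so that unfolding has rank ≥ 3 and hence rank(T) ≥ 3 (CP rank is at least every unfolding rank, though it can be larger).
Upper bound: T is a sum of 3 rank-1 terms, T = [1, -1, 0] ⊗ [0, 1, 1] ⊗ [0, 4, 2] + [2, -1, 1] ⊗ [1, 2, 2] ⊗ [0, 2, 1] + [2, 1, -1] ⊗ [2, -2, -1] ⊗ [-1, -2, 1] (written with every a and b primitive with positive leading entry and the scale carried by c; CP decompositions are not unique, and this one is verified by expanding entrywise), so rank(T) ≤ 3.
These bounds meet, so rank(T) = 3.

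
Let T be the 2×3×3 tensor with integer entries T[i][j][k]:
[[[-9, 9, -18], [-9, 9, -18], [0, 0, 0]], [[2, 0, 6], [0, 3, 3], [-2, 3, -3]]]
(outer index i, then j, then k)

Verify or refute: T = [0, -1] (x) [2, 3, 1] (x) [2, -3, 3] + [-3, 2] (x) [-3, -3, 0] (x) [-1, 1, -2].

Yes

Reconstruct entrywise from the claimed factors. For example, T[0,2,1] = 0 and Σₗ aₗ[0]bₗ[2]cₗ[1] = (0)·(1)·(-3) + (-3)·(0)·(1) = 0; checking all 18 entries, every one matches. The claim holds.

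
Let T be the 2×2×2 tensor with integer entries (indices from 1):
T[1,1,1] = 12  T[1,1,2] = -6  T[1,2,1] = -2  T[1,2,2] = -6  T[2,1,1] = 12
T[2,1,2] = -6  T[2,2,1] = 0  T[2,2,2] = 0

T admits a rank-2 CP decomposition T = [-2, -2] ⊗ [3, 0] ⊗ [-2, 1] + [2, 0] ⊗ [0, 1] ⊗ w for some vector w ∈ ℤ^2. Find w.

Subtract the known terms from T to get the rank-1 residual R = [2, 0] ⊗ [0, 1] ⊗ w, so R[i,j,k] = a[i]·b[j]·w[k]. Pick indices with nonzero a[1]·b[2] = (2)·(1) = 2. Only the fibre through (1,2,·) is needed: R[1,2,:] = T[1,2,:] − Σₗ aₗ[1]bₗ[2]cₗ = [-2, -6] − (-2)·(0)·[-2, 1] = [-2, -6]. Then w[k] = R[1,2,k] / 2 for each k, giving w = [-2, -6] / 2 = [-1, -3].

w = [-1, -3]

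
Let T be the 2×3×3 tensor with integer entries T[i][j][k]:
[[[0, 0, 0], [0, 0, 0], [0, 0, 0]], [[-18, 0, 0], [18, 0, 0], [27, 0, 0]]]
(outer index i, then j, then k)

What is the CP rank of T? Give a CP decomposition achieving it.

Lower bound: T ≠ 0 (e.g. T[1,0,0] = -18), so rank(T) ≥ 1.
Upper bound: if T = a (x) b (x) c then every fibre of T is a multiple of the corresponding factor, so read the factors off the fibres through the nonzero entry T[1,0,0] = -18.
The mode-1 fibre T[:,0,0] = [0, -18] gives a = (0, 1) (primitive direction); the mode-2 fibre T[1,:,0] = [-18, 18, 27] gives b = (2, -2, -3); then c[k] = T[1,0,k] / (a[1]·b[0]) = [-18, 0, 0] / 2 = (-9, 0, 0).
Expanding (0, 1) (x) (2, -2, -3) (x) (-9, 0, 0) reproduces all 18 entries of T, so T = (0, 1) (x) (2, -2, -3) (x) (-9, 0, 0) and rank(T) ≤ 1.
These bounds meet, so rank(T) = 1.

rank(T) = 1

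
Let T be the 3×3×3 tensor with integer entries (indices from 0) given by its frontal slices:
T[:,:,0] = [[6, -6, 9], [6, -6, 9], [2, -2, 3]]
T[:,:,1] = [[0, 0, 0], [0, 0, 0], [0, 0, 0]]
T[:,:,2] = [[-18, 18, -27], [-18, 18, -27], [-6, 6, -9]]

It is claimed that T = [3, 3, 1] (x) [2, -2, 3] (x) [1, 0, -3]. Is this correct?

Yes

Reconstruct entrywise from the claimed factors. For example, T[1,1,0] = -6 and Σₗ aₗ[1]bₗ[1]cₗ[0] = (3)·(-2)·(1) = -6; checking all 27 entries, every one matches. The claim holds.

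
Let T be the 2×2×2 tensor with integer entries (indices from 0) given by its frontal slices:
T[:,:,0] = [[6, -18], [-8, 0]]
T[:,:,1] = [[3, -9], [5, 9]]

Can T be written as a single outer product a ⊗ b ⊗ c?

The mode-3 unfolding of T (rows indexed by k, columns by (i,j) = (0,0), (0,1), (1,0), (1,1)) is [[6, -18, -8, 0], [3, -9, 5, 9]].
There the 2×2 minor on rows k ∈ {0, 1}, columns (i,j) ∈ {(0,0), (1,0)} is det [[6, -8], [3, 5]] = 54 ≠ 0, so this unfolding has rank ≥ 2; CP rank is at least every unfolding rank, so rank(T) ≥ 2.
In particular rank(T) ≥ 2 > 1, so T is not rank-1.

No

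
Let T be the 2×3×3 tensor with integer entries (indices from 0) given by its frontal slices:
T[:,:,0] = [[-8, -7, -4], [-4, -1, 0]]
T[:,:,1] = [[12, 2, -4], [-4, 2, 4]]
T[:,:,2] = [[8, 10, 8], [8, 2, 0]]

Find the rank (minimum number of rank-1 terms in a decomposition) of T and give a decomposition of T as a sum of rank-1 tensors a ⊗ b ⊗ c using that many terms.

rank(T) = 3

Lower bound: the mode-3 unfolding of T (rows indexed by k, columns by (i,j) = (0,0), (0,1), (0,2), (1,0), (1,1), (1,2)) is [[-8, -7, -4, -4, -1, 0], [12, 2, -4, -4, 2, 4], [8, 10, 8, 8, 2, 0]].
There the 3×3 minor on rows k ∈ {0, 1, 2}, columns (i,j) ∈ {(0,0), (0,1), (0,2)} is det [[-8, -7, -4], [12, 2, -4], [8, 10, 8]] = 32 ≠ 0, so this unfolding has rank ≥ 3; CP rank is at least every unfolding rank, so rank(T) ≥ 3. (This is only a lower bound: in general the CP rank may exceed every unfolding rank, so we still need to exhibit 3 rank-1 terms summing to T.)
Upper bound: T is a sum of 3 rank-1 terms, T = [1, -1] ⊗ [2, -1, -2] ⊗ [1, 2, -2] + [1, 0] ⊗ [2, 1, 0] ⊗ [-4, 4, 4] + [1, 1] ⊗ [1, 1, 1] ⊗ [-2, 0, 4] (one valid choice — decompositions are not unique — normalised so each a, b is primitive with positive first nonzero entry; check it by expanding all entries), so rank(T) ≤ 3.
These bounds meet, so rank(T) = 3.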